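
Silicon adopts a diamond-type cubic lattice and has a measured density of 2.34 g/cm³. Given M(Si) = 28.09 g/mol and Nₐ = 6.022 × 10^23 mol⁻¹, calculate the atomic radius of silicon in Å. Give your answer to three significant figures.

1.17 Å

For a diamond cubic cell (Z = 8), a³ = Z·M/(N_A·ρ) = 8 × 28.09 / (6.022 × 10²³ × 2.340) = 1.595 × 10^-22 cm³, so a = 5.423 × 10^-8 cm = 5.423 Å.
Nearest neighbors lie along the body diagonal with √3·a = 8r, so r = 0.2165 × a = 1.17 Å.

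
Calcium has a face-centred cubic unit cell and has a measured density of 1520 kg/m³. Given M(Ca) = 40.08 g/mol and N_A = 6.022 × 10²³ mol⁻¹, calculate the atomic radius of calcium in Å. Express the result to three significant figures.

1.98 Å

For an FCC cell (Z = 4), a³ = Z·M/(N_A·ρ) = 4 × 40.08 / (6.022 × 10²³ × 1.520) = 1.751 × 10^-22 cm³, so a = 5.595 × 10^-8 cm = 5.595 Å.
Atoms touch along the face diagonal, so √2·a = 4r, so r = 0.3536 × a = 1.98 Å.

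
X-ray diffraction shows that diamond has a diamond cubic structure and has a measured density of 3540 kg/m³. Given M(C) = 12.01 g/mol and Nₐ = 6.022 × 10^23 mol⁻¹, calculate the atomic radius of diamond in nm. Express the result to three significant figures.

0.0770 nm

For a diamond cubic cell (Z = 8), a³ = Z·M/(N_A·ρ) = 8 × 12.01 / (6.022 × 10²³ × 3.540) = 4.507 × 10^-23 cm³, so a = 3.559 × 10^-8 cm = 0.3559 nm.
Nearest neighbors lie along the body diagonal with √3·a = 8r, so r = 0.2165 × a = 0.0770 nm.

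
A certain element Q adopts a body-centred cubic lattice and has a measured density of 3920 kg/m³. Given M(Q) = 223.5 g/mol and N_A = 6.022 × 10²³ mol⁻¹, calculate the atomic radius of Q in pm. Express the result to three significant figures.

249 pm

For a BCC cell (Z = 2), a³ = Z·M/(N_A·ρ) = 2 × 223.5 / (6.022 × 10²³ × 3.920) = 1.894 × 10^-22 cm³, so a = 5.742 × 10^-8 cm = 574.2 pm.
Atoms touch along the body diagonal, so √3·a = 4r, so r = 0.4330 × a = 249 pm.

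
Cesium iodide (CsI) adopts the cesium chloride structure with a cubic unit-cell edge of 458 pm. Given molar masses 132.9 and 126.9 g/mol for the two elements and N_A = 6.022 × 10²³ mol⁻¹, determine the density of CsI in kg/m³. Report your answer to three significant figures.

4490 kg/m³

The cesium chloride structure contains Z = 1 formula unit per cell; M(CsI) = 132.9 + 126.9 = 259.8 g/mol.
a³ = (4.580 × 10^-8 cm)³ = 9.607 × 10^-23 cm³.
ρ = 1 × 259.8 / (6.022 × 10²³ × 9.607 × 10^-23) = 4.491 g/cm³ = 4490 kg/m³.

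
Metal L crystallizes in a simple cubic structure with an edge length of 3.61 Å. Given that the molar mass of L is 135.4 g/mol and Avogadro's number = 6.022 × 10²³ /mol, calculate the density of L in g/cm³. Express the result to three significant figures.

A simple cubic unit cell contains Z = 1 atom.
Cell volume: a³ = (3.61 Å)³ = (3.610 × 10^-8 cm)³ = 4.705 × 10^-23 cm³.
ρ = Z·M/(N_A·a³) = 1 × 135.4 / (6.022 × 10²³ × 4.705 × 10^-23) = 4.779 g/cm³.

4.78 g/cm³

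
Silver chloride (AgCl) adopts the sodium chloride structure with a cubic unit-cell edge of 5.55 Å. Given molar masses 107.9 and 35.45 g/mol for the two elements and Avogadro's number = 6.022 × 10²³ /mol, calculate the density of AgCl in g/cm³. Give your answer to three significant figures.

The sodium chloride structure contains Z = 4 formula units per cell; M(AgCl) = 107.9 + 35.45 = 143.35 g/mol.
a³ = (5.550 × 10^-8 cm)³ = 1.710 × 10^-22 cm³.
ρ = 4 × 143.35 / (6.022 × 10²³ × 1.710 × 10^-22) = 5.570 g/cm³.

5.57 g/cm³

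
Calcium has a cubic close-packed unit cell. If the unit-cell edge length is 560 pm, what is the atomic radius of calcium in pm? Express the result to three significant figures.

In an FCC lattice, atoms touch along the face diagonal, so √2·a = 4r.
r = √2·a/4 = 1.4142 × 560 / 4 = 198 pm.

198 pm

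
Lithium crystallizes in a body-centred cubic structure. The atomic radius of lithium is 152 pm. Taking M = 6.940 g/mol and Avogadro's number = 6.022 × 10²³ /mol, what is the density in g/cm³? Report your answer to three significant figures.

In a BCC lattice, atoms touch along the body diagonal, so √3·a = 4r, giving a = 351.0 pm = 3.510 × 10^-8 cm.
With Z = 2, ρ = Z·M/(N_A·a³) = 2 × 6.940 / (6.022 × 10²³ × 4.325 × 10^-23) = 0.5329 g/cm³.

0.533 g/cm³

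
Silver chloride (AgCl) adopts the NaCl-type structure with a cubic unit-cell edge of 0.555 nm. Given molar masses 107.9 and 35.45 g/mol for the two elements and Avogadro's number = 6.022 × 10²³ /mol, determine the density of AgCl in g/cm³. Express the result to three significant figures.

The NaCl-type structure contains Z = 4 formula units per cell; M(AgCl) = 107.9 + 35.45 = 143.35 g/mol.
a³ = (5.550 × 10^-8 cm)³ = 1.710 × 10^-22 cm³.
ρ = 4 × 143.35 / (6.022 × 10²³ × 1.710 × 10^-22) = 5.570 g/cm³.

5.57 g/cm³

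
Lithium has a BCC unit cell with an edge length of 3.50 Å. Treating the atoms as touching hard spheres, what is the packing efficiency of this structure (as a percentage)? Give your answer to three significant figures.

68.0%

In a BCC lattice atoms touch along the body diagonal, so √3·a = 4r, so r = 0.4330a = 1.516 Å.
Packing fraction = Z·(4/3)πr³ / a³ = 2 × (4/3)π × (1.516)³ / (3.50)³ = 0.6802 = 68.0%.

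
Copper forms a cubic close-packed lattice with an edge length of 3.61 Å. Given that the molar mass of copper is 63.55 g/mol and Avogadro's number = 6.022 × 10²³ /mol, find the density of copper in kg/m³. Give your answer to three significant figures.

An FCC unit cell contains Z = 4 atoms.
Cell volume: a³ = (3.61 Å)³ = (3.610 × 10^-8 cm)³ = 4.705 × 10^-23 cm³.
ρ = Z·M/(N_A·a³) = 4 × 63.55 / (6.022 × 10²³ × 4.705 × 10^-23) = 8.972 g/cm³ = 8970 kg/m³.

8970 kg/m³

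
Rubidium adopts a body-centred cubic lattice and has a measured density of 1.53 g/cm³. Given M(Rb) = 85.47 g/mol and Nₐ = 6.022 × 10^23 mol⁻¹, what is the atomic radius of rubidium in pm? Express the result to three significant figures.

247 pm

For a BCC cell (Z = 2), a³ = Z·M/(N_A·ρ) = 2 × 85.47 / (6.022 × 10²³ × 1.530) = 1.855 × 10^-22 cm³, so a = 5.703 × 10^-8 cm = 570.3 pm.
Atoms touch along the body diagonal, so √3·a = 4r, so r = 0.4330 × a = 247 pm.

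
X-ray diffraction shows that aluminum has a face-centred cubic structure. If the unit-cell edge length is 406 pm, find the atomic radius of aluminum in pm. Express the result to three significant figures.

144 pm

In an FCC lattice, atoms touch along the face diagonal, so √2·a = 4r.
r = √2·a/4 = 1.4142 × 406 / 4 = 144 pm.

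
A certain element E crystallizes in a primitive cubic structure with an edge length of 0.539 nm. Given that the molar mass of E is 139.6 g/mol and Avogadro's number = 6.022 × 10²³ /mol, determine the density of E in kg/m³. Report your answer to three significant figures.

A simple cubic unit cell contains Z = 1 atom.
Cell volume: a³ = (0.539 nm)³ = (5.390 × 10^-8 cm)³ = 1.566 × 10^-22 cm³.
ρ = Z·M/(N_A·a³) = 1 × 139.6 / (6.022 × 10²³ × 1.566 × 10^-22) = 1.480 g/cm³ = 1480 kg/m³.

1480 kg/m³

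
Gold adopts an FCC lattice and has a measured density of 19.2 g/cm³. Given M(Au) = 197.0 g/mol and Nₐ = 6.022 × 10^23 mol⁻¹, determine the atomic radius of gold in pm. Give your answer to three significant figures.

For an FCC cell (Z = 4), a³ = Z·M/(N_A·ρ) = 4 × 197.0 / (6.022 × 10²³ × 19.20) = 6.815 × 10^-23 cm³, so a = 4.085 × 10^-8 cm = 408.5 pm.
Atoms touch along the face diagonal, so √2·a = 4r, so r = 0.3536 × a = 144 pm.

144 pm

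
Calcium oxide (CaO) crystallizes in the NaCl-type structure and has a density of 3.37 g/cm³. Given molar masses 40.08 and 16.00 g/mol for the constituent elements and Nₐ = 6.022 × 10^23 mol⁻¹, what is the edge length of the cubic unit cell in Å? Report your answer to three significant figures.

4.80 Å

M(CaO) = 56.08 g/mol; Z = 4 formula units per cell.
a³ = Z·M/(N_A·ρ) = 4 × 56.08 / (6.022 × 10²³ × 3.37) = 1.105 × 10^-22 cm³, so a = 4.799 × 10^-8 cm = 4.80 Å.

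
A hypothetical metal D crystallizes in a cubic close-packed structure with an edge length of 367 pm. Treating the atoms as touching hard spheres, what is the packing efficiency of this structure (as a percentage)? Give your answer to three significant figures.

In an FCC lattice atoms touch along the face diagonal, so √2·a = 4r, so r = 0.3536a = 129.8 pm.
Packing fraction = Z·(4/3)πr³ / a³ = 4 × (4/3)π × (129.8)³ / (367)³ = 0.7405 = 74.0%.

74.0%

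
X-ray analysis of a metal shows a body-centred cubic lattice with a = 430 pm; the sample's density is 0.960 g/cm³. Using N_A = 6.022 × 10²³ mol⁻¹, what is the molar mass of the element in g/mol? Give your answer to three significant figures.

A BCC cell has Z = 2 atoms; a = 4.300 × 10^-8 cm.
M = ρ·N_A·a³/Z = 0.960 × 6.022 × 10²³ × 7.951 × 10^-23 / 2 = 23.0 g/mol.

23.0 g/mol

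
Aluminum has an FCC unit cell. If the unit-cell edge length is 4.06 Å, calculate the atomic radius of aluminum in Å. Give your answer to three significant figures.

1.44 Å

In an FCC lattice, atoms touch along the face diagonal, so √2·a = 4r.
r = √2·a/4 = 1.4142 × 4.06 / 4 = 1.44 Å.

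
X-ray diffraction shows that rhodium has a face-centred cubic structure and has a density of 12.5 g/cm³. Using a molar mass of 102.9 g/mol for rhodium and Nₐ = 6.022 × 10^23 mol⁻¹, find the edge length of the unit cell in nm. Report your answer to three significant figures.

0.380 nm

With Z = 4 atoms per FCC cell, a³ = Z·M/(N_A·ρ) = 4 × 102.9 / (6.022 × 10²³ × 12.50 g/cm³) = 5.468 × 10^-23 cm³.
a = (5.468 × 10^-23)^(1/3) = 3.796 × 10^-8 cm = 0.380 nm.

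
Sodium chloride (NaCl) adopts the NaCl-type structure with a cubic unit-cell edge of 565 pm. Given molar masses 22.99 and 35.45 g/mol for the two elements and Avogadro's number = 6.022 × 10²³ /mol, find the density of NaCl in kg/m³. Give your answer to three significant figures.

2150 kg/m³

The NaCl-type structure contains Z = 4 formula units per cell; M(NaCl) = 22.99 + 35.45 = 58.44 g/mol.
a³ = (5.650 × 10^-8 cm)³ = 1.804 × 10^-22 cm³.
ρ = 4 × 58.44 / (6.022 × 10²³ × 1.804 × 10^-22) = 2.152 g/cm³ = 2150 kg/m³.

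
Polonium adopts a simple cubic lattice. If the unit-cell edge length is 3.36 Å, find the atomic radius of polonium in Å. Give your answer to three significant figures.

In a simple cubic lattice, atoms touch along the cell edge, so a = 2r.
r = a/2 = 3.36/2 = 1.68 Å.

1.68 Å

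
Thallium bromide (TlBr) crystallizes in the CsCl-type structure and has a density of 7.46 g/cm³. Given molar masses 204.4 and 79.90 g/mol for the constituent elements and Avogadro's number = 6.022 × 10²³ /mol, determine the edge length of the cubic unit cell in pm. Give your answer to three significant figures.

M(TlBr) = 284.3 g/mol; Z = 1 formula unit per cell.
a³ = Z·M/(N_A·ρ) = 1 × 284.3 / (6.022 × 10²³ × 7.46) = 6.328 × 10^-23 cm³, so a = 3.985 × 10^-8 cm = 399 pm.

399 pm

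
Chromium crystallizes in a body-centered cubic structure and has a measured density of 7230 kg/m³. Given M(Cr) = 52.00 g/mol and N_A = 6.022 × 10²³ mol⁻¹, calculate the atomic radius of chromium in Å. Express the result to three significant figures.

1.25 Å

For a BCC cell (Z = 2), a³ = Z·M/(N_A·ρ) = 2 × 52.00 / (6.022 × 10²³ × 7.230) = 2.389 × 10^-23 cm³, so a = 2.880 × 10^-8 cm = 2.880 Å.
Atoms touch along the body diagonal, so √3·a = 4r, so r = 0.4330 × a = 1.25 Å.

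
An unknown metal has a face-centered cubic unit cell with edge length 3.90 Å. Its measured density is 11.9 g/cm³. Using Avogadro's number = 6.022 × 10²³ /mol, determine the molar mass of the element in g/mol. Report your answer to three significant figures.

An FCC cell has Z = 4 atoms; a = 3.900 × 10^-8 cm.
M = ρ·N_A·a³/Z = 11.9 × 6.022 × 10²³ × 5.932 × 10^-23 / 4 = 106 g/mol.

106 g/mol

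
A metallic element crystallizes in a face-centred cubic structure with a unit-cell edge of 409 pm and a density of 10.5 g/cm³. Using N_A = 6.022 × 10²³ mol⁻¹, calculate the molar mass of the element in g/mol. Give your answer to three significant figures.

108 g/mol

An FCC cell has Z = 4 atoms; a = 4.090 × 10^-8 cm.
M = ρ·N_A·a³/Z = 10.5 × 6.022 × 10²³ × 6.842 × 10^-23 / 4 = 108 g/mol.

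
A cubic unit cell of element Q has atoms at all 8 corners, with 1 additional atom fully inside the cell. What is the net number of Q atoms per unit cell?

2

Corner atoms are shared by 8 cells (1/8 each), interior atoms are unshared.
Net atoms = 8 × 1/8 + 1 = 1 + 1 = 2.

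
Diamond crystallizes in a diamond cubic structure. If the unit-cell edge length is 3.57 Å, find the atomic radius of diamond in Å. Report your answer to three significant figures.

0.773 Å

In a diamond cubic lattice, nearest neighbors lie along the body diagonal with √3·a = 8r.
r = √3·a/8 = 1.7321 × 3.57 / 8 = 0.773 Å.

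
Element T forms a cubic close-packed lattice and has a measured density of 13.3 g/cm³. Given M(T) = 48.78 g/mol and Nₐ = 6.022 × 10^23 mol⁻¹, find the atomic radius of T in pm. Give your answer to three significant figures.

102 pm

For an FCC cell (Z = 4), a³ = Z·M/(N_A·ρ) = 4 × 48.78 / (6.022 × 10²³ × 13.30) = 2.436 × 10^-23 cm³, so a = 2.899 × 10^-8 cm = 289.9 pm.
Atoms touch along the face diagonal, so √2·a = 4r, so r = 0.3536 × a = 102 pm.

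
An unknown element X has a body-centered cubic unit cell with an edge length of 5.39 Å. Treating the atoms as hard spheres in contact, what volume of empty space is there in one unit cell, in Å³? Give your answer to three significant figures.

In a BCC lattice atoms touch along the body diagonal, so √3·a = 4r, so r = 0.4330a = 2.334 Å.
V_cell = a³ = 156.6 Å³; V_atoms = 2 × (4/3)πr³ = 106.5 Å³.
Empty space = 156.6 − 106.5 = 50.1 Å³.

50.1 Å³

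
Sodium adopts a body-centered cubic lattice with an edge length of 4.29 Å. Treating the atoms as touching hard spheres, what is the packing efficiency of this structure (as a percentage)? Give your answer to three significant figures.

In a BCC lattice atoms touch along the body diagonal, so √3·a = 4r, so r = 0.4330a = 1.858 Å.
Packing fraction = Z·(4/3)πr³ / a³ = 2 × (4/3)π × (1.858)³ / (4.29)³ = 0.6802 = 68.0%.

68.0%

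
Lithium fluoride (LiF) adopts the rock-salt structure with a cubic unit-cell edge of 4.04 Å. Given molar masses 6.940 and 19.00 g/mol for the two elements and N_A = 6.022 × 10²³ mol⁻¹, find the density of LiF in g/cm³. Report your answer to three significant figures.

The rock-salt structure contains Z = 4 formula units per cell; M(LiF) = 6.940 + 19.00 = 25.94 g/mol.
a³ = (4.040 × 10^-8 cm)³ = 6.594 × 10^-23 cm³.
ρ = 4 × 25.94 / (6.022 × 10²³ × 6.594 × 10^-23) = 2.613 g/cm³.

2.61 g/cm³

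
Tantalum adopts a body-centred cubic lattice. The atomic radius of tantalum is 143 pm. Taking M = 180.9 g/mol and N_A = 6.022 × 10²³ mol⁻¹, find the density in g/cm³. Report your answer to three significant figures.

In a BCC lattice, atoms touch along the body diagonal, so √3·a = 4r, giving a = 330.2 pm = 3.302 × 10^-8 cm.
With Z = 2, ρ = Z·M/(N_A·a³) = 2 × 180.9 / (6.022 × 10²³ × 3.602 × 10^-23) = 16.68 g/cm³.

16.7 g/cm³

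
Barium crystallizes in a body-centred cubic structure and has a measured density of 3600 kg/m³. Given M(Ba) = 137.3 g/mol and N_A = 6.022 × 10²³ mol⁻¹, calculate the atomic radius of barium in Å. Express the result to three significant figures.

2.17 Å

For a BCC cell (Z = 2), a³ = Z·M/(N_A·ρ) = 2 × 137.3 / (6.022 × 10²³ × 3.600) = 1.267 × 10^-22 cm³, so a = 5.022 × 10^-8 cm = 5.022 Å.
Atoms touch along the body diagonal, so √3·a = 4r, so r = 0.4330 × a = 2.17 Å.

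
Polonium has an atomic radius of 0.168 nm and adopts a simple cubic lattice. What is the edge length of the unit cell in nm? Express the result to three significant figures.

In a simple cubic lattice, atoms touch along the cell edge, so a = 2r.
a = 2r = 2 × 0.168 = 0.336 nm.

0.336 nm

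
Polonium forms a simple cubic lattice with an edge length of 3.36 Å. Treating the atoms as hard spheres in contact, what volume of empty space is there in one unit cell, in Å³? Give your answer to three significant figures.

18.1 Å³

In a simple cubic lattice atoms touch along the cell edge, so a = 2r, so r = 0.5000a = 1.680 Å.
V_cell = a³ = 37.93 Å³; V_atoms = 1 × (4/3)πr³ = 19.86 Å³.
Empty space = 37.93 − 19.86 = 18.1 Å³.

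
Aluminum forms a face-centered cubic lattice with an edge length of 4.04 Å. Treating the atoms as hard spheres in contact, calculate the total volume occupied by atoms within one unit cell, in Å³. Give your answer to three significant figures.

In an FCC lattice atoms touch along the face diagonal, so √2·a = 4r, so r = 0.3536a = 1.428 Å.
V_atoms = Z × (4/3)πr³ = 4 × (4/3)π × (1.428)³ = 48.8 Å³.

48.8 Å³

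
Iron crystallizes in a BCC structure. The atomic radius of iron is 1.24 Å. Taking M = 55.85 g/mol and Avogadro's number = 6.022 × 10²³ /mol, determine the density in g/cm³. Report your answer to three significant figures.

In a BCC lattice, atoms touch along the body diagonal, so √3·a = 4r, giving a = 2.864 Å = 2.864 × 10^-8 cm.
With Z = 2, ρ = Z·M/(N_A·a³) = 2 × 55.85 / (6.022 × 10²³ × 2.348 × 10^-23) = 7.899 g/cm³.

7.90 g/cm³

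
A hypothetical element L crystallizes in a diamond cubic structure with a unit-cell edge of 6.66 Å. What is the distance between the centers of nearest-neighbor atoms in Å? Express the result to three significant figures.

2.88 Å

In a diamond cubic structure, nearest neighbors lie along the body diagonal with √3·a = 8r; the nearest-neighbor distance equals 2r = 0.4330·a.
d = 0.4330 × 6.66 = 2.88 Å.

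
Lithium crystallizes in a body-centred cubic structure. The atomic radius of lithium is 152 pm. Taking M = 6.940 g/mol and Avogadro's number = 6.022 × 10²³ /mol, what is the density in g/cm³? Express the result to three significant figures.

In a BCC lattice, atoms touch along the body diagonal, so √3·a = 4r, giving a = 351.0 pm = 3.510 × 10^-8 cm.
With Z = 2, ρ = Z·M/(N_A·a³) = 2 × 6.940 / (6.022 × 10²³ × 4.325 × 10^-23) = 0.5329 g/cm³.

0.533 g/cm³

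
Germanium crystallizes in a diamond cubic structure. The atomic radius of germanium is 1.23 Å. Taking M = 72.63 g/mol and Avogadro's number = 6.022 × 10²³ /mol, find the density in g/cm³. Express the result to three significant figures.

In a diamond cubic lattice, nearest neighbors lie along the body diagonal with √3·a = 8r, giving a = 5.681 Å = 5.681 × 10^-8 cm.
With Z = 8, ρ = Z·M/(N_A·a³) = 8 × 72.63 / (6.022 × 10²³ × 1.834 × 10^-22) = 5.262 g/cm³.

5.26 g/cm³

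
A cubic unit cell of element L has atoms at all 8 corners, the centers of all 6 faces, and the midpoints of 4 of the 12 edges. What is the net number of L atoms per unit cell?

Corner atoms are shared by 8 cells (1/8 each), face atoms by 2 (1/2 each), edge atoms by 4 (1/4 each).
Net atoms = 8 × 1/8 + 6 × 1/2 + 4 × 1/4 = 1 + 3 + 1 = 5.

5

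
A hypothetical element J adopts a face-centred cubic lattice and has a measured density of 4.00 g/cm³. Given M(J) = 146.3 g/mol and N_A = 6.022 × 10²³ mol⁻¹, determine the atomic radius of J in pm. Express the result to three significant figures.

For an FCC cell (Z = 4), a³ = Z·M/(N_A·ρ) = 4 × 146.3 / (6.022 × 10²³ × 4.000) = 2.429 × 10^-22 cm³, so a = 6.240 × 10^-8 cm = 624.0 pm.
Atoms touch along the face diagonal, so √2·a = 4r, so r = 0.3536 × a = 221 pm.

221 pm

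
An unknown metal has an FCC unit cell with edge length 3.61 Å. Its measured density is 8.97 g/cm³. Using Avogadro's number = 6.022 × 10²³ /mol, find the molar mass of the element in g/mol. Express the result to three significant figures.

An FCC cell has Z = 4 atoms; a = 3.610 × 10^-8 cm.
M = ρ·N_A·a³/Z = 8.97 × 6.022 × 10²³ × 4.705 × 10^-23 / 4 = 63.5 g/mol.

63.5 g/mol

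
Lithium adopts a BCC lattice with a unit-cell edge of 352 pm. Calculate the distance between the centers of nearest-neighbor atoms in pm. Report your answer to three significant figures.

In a BCC structure, atoms touch along the body diagonal, so √3·a = 4r; the nearest-neighbor distance equals 2r = 0.8660·a.
d = 0.8660 × 352 = 305 pm.

305 pm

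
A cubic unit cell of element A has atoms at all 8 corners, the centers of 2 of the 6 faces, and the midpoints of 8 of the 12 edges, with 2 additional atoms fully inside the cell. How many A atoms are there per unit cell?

6

Corner atoms are shared by 8 cells (1/8 each), face atoms by 2 (1/2 each), edge atoms by 4 (1/4 each), interior atoms are unshared.
Net atoms = 8 × 1/8 + 2 × 1/2 + 8 × 1/4 + 2 = 1 + 1 + 2 + 2 = 6.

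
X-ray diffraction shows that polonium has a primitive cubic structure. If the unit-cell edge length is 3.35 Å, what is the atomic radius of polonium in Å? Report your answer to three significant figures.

In a simple cubic lattice, atoms touch along the cell edge, so a = 2r.
r = a/2 = 3.35/2 = 1.68 Å.

1.68 Å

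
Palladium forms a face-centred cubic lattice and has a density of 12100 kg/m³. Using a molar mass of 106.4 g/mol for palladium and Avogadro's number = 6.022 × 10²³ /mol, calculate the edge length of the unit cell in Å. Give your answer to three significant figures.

3.88 Å

With Z = 4 atoms per FCC cell, a³ = Z·M/(N_A·ρ) = 4 × 106.4 / (6.022 × 10²³ × 12.10 g/cm³) = 5.841 × 10^-23 cm³.
a = (5.841 × 10^-23)^(1/3) = 3.880 × 10^-8 cm = 3.88 Å.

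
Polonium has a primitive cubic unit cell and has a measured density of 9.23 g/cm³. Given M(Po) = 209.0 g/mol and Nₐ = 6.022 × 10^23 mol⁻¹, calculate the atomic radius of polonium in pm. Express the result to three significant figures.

168 pm

For a simple cubic cell (Z = 1), a³ = Z·M/(N_A·ρ) = 1 × 209.0 / (6.022 × 10²³ × 9.230) = 3.760 × 10^-23 cm³, so a = 3.350 × 10^-8 cm = 335.0 pm.
Atoms touch along the cell edge, so a = 2r, so r = 0.5000 × a = 168 pm.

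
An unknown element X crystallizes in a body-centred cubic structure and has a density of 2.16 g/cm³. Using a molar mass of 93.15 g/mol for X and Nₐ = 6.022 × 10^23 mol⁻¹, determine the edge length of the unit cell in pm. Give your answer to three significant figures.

523 pm

With Z = 2 atoms per BCC cell, a³ = Z·M/(N_A·ρ) = 2 × 93.15 / (6.022 × 10²³ × 2.160 g/cm³) = 1.432 × 10^-22 cm³.
a = (1.432 × 10^-22)^(1/3) = 5.232 × 10^-8 cm = 523 pm.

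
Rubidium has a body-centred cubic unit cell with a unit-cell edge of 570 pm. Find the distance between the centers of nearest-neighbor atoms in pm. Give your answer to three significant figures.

In a BCC structure, atoms touch along the body diagonal, so √3·a = 4r; the nearest-neighbor distance equals 2r = 0.8660·a.
d = 0.8660 × 570 = 494 pm.

494 pm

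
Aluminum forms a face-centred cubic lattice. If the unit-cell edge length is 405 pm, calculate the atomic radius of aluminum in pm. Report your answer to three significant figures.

In an FCC lattice, atoms touch along the face diagonal, so √2·a = 4r.
r = √2·a/4 = 1.4142 × 405 / 4 = 143 pm.

143 pm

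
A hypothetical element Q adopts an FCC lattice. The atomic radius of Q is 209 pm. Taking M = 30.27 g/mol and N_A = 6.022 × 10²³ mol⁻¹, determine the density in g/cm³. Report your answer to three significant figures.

0.973 g/cm³

In an FCC lattice, atoms touch along the face diagonal, so √2·a = 4r, giving a = 591.1 pm = 5.911 × 10^-8 cm.
With Z = 4, ρ = Z·M/(N_A·a³) = 4 × 30.27 / (6.022 × 10²³ × 2.066 × 10^-22) = 0.9733 g/cm³.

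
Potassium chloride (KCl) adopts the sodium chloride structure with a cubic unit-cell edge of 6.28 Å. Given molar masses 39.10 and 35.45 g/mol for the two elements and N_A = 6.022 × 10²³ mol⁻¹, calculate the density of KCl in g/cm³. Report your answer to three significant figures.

The sodium chloride structure contains Z = 4 formula units per cell; M(KCl) = 39.10 + 35.45 = 74.55 g/mol.
a³ = (6.280 × 10^-8 cm)³ = 2.477 × 10^-22 cm³.
ρ = 4 × 74.55 / (6.022 × 10²³ × 2.477 × 10^-22) = 1.999 g/cm³.

2.00 g/cm³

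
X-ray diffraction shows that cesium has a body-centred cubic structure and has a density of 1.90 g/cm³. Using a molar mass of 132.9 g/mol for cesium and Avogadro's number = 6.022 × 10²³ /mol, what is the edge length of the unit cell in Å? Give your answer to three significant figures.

6.15 Å

With Z = 2 atoms per BCC cell, a³ = Z·M/(N_A·ρ) = 2 × 132.9 / (6.022 × 10²³ × 1.900 g/cm³) = 2.323 × 10^-22 cm³.
a = (2.323 × 10^-22)^(1/3) = 6.147 × 10^-8 cm = 6.15 Å.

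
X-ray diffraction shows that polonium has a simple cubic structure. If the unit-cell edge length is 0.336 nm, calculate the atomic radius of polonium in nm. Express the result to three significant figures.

In a simple cubic lattice, atoms touch along the cell edge, so a = 2r.
r = a/2 = 0.336/2 = 0.168 nm.

0.168 nm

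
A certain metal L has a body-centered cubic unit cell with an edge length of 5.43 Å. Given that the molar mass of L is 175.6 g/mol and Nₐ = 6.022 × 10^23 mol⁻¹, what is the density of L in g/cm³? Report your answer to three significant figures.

A BCC unit cell contains Z = 2 atoms.
Cell volume: a³ = (5.43 Å)³ = (5.430 × 10^-8 cm)³ = 1.601 × 10^-22 cm³.
ρ = Z·M/(N_A·a³) = 2 × 175.6 / (6.022 × 10²³ × 1.601 × 10^-22) = 3.643 g/cm³.

3.64 g/cm³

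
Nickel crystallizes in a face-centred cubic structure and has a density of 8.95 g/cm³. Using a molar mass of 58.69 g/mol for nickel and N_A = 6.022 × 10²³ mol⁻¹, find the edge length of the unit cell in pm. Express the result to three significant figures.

With Z = 4 atoms per FCC cell, a³ = Z·M/(N_A·ρ) = 4 × 58.69 / (6.022 × 10²³ × 8.950 g/cm³) = 4.356 × 10^-23 cm³.
a = (4.356 × 10^-23)^(1/3) = 3.518 × 10^-8 cm = 352 pm.

352 pm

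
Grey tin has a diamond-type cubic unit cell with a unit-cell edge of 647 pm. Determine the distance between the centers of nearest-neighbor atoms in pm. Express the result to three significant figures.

280 pm

In a diamond cubic structure, nearest neighbors lie along the body diagonal with √3·a = 8r; the nearest-neighbor distance equals 2r = 0.4330·a.
d = 0.4330 × 647 = 280 pm.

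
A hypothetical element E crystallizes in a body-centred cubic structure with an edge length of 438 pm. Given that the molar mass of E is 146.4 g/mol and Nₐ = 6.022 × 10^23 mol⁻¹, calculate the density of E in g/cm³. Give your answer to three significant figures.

5.79 g/cm³

A BCC unit cell contains Z = 2 atoms.
Cell volume: a³ = (438 pm)³ = (4.380 × 10^-8 cm)³ = 8.403 × 10^-23 cm³.
ρ = Z·M/(N_A·a³) = 2 × 146.4 / (6.022 × 10²³ × 8.403 × 10^-23) = 5.786 g/cm³.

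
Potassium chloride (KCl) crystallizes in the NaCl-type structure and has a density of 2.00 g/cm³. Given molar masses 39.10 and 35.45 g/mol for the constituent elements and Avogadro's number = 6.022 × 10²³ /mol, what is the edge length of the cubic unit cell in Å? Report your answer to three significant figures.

M(KCl) = 74.55 g/mol; Z = 4 formula units per cell.
a³ = Z·M/(N_A·ρ) = 4 × 74.55 / (6.022 × 10²³ × 2.00) = 2.476 × 10^-22 cm³, so a = 6.279 × 10^-8 cm = 6.28 Å.

6.28 Å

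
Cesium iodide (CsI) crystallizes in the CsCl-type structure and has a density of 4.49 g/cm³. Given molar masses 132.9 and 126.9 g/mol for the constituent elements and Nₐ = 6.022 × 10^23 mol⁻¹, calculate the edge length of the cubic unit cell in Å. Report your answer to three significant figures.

M(CsI) = 259.8 g/mol; Z = 1 formula unit per cell.
a³ = Z·M/(N_A·ρ) = 1 × 259.8 / (6.022 × 10²³ × 4.49) = 9.608 × 10^-23 cm³, so a = 4.580 × 10^-8 cm = 4.58 Å.

4.58 Å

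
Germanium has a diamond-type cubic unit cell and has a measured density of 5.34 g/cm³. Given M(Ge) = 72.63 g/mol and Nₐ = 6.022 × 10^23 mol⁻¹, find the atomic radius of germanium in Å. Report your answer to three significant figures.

1.22 Å

For a diamond cubic cell (Z = 8), a³ = Z·M/(N_A·ρ) = 8 × 72.63 / (6.022 × 10²³ × 5.340) = 1.807 × 10^-22 cm³, so a = 5.653 × 10^-8 cm = 5.653 Å.
Nearest neighbors lie along the body diagonal with √3·a = 8r, so r = 0.2165 × a = 1.22 Å.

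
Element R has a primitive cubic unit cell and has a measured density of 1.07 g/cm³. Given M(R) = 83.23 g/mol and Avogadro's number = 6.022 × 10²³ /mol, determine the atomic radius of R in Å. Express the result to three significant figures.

2.53 Å

For a simple cubic cell (Z = 1), a³ = Z·M/(N_A·ρ) = 1 × 83.23 / (6.022 × 10²³ × 1.070) = 1.292 × 10^-22 cm³, so a = 5.055 × 10^-8 cm = 5.055 Å.
Atoms touch along the cell edge, so a = 2r, so r = 0.5000 × a = 2.53 Å.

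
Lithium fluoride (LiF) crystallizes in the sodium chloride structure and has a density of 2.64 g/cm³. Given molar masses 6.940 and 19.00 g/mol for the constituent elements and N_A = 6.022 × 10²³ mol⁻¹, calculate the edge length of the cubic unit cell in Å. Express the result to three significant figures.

4.03 Å

M(LiF) = 25.94 g/mol; Z = 4 formula units per cell.
a³ = Z·M/(N_A·ρ) = 4 × 25.94 / (6.022 × 10²³ × 2.64) = 6.527 × 10^-23 cm³, so a = 4.026 × 10^-8 cm = 4.03 Å.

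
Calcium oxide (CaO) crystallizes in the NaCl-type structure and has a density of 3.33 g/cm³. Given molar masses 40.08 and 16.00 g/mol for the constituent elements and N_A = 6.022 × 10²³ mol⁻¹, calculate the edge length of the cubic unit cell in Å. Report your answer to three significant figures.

4.82 Å

M(CaO) = 56.08 g/mol; Z = 4 formula units per cell.
a³ = Z·M/(N_A·ρ) = 4 × 56.08 / (6.022 × 10²³ × 3.33) = 1.119 × 10^-22 cm³, so a = 4.818 × 10^-8 cm = 4.82 Å.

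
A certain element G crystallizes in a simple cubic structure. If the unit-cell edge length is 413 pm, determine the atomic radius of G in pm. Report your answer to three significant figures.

In a simple cubic lattice, atoms touch along the cell edge, so a = 2r.
r = a/2 = 413/2 = 207 pm.

207 pm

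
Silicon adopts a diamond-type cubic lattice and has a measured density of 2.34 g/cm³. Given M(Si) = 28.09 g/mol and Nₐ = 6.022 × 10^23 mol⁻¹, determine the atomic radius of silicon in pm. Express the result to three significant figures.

117 pm

For a diamond cubic cell (Z = 8), a³ = Z·M/(N_A·ρ) = 8 × 28.09 / (6.022 × 10²³ × 2.340) = 1.595 × 10^-22 cm³, so a = 5.423 × 10^-8 cm = 542.3 pm.
Nearest neighbors lie along the body diagonal with √3·a = 8r, so r = 0.2165 × a = 117 pm.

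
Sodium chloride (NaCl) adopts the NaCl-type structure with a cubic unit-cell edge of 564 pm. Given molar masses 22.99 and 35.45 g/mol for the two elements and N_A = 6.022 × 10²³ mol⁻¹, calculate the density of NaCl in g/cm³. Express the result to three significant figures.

2.16 g/cm³

The NaCl-type structure contains Z = 4 formula units per cell; M(NaCl) = 22.99 + 35.45 = 58.44 g/mol.
a³ = (5.640 × 10^-8 cm)³ = 1.794 × 10^-22 cm³.
ρ = 4 × 58.44 / (6.022 × 10²³ × 1.794 × 10^-22) = 2.164 g/cm³.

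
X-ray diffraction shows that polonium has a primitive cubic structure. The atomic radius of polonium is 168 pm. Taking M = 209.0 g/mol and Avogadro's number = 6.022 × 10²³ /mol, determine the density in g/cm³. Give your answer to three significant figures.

In a simple cubic lattice, atoms touch along the cell edge, so a = 2r, giving a = 336.0 pm = 3.360 × 10^-8 cm.
With Z = 1, ρ = Z·M/(N_A·a³) = 1 × 209.0 / (6.022 × 10²³ × 3.793 × 10^-23) = 9.149 g/cm³.

9.15 g/cm³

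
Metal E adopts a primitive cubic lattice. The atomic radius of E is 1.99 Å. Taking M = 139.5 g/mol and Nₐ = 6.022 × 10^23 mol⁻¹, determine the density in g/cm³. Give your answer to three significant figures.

In a simple cubic lattice, atoms touch along the cell edge, so a = 2r, giving a = 3.980 Å = 3.980 × 10^-8 cm.
With Z = 1, ρ = Z·M/(N_A·a³) = 1 × 139.5 / (6.022 × 10²³ × 6.304 × 10^-23) = 3.674 g/cm³.

3.67 g/cm³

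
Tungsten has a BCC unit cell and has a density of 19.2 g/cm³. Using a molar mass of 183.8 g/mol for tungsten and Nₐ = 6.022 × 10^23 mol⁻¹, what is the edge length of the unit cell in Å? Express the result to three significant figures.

With Z = 2 atoms per BCC cell, a³ = Z·M/(N_A·ρ) = 2 × 183.8 / (6.022 × 10²³ × 19.20 g/cm³) = 3.179 × 10^-23 cm³.
a = (3.179 × 10^-23)^(1/3) = 3.168 × 10^-8 cm = 3.17 Å.

3.17 Å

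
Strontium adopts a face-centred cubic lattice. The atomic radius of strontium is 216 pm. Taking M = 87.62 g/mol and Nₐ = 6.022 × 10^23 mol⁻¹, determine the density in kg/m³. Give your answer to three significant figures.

In an FCC lattice, atoms touch along the face diagonal, so √2·a = 4r, giving a = 610.9 pm = 6.109 × 10^-8 cm.
With Z = 4, ρ = Z·M/(N_A·a³) = 4 × 87.62 / (6.022 × 10²³ × 2.280 × 10^-22) = 2.552 g/cm³ = 2550 kg/m³.

2550 kg/m³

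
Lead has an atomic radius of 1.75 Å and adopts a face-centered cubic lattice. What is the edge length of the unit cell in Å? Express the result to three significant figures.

4.95 Å

In an FCC lattice, atoms touch along the face diagonal, so √2·a = 4r.
a = 4r/√2 = 4 × 1.75 / 1.4142 = 4.95 Å.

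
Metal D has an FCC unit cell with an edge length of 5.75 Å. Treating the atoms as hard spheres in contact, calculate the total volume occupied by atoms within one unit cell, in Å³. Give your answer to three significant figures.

In an FCC lattice atoms touch along the face diagonal, so √2·a = 4r, so r = 0.3536a = 2.033 Å.
V_atoms = Z × (4/3)πr³ = 4 × (4/3)π × (2.033)³ = 141 Å³.

141 Å³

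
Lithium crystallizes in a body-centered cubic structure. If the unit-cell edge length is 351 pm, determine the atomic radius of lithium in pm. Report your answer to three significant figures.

152 pm

In a BCC lattice, atoms touch along the body diagonal, so √3·a = 4r.
r = √3·a/4 = 1.7321 × 351 / 4 = 152 pm.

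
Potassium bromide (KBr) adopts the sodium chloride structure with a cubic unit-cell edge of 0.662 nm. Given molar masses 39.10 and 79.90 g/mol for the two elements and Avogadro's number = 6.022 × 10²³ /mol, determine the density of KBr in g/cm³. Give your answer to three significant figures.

The sodium chloride structure contains Z = 4 formula units per cell; M(KBr) = 39.10 + 79.90 = 119.0 g/mol.
a³ = (6.620 × 10^-8 cm)³ = 2.901 × 10^-22 cm³.
ρ = 4 × 119.0 / (6.022 × 10²³ × 2.901 × 10^-22) = 2.725 g/cm³.

2.72 g/cm³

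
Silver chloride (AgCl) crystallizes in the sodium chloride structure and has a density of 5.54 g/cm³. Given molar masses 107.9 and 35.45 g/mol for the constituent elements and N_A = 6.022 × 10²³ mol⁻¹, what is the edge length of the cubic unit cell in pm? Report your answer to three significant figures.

556 pm

M(AgCl) = 143.35 g/mol; Z = 4 formula units per cell.
a³ = Z·M/(N_A·ρ) = 4 × 143.35 / (6.022 × 10²³ × 5.54) = 1.719 × 10^-22 cm³, so a = 5.560 × 10^-8 cm = 556 pm.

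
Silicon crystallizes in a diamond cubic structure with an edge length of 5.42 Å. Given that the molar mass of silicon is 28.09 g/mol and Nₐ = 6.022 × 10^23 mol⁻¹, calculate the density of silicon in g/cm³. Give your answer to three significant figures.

A diamond cubic unit cell contains Z = 8 atoms.
Cell volume: a³ = (5.42 Å)³ = (5.420 × 10^-8 cm)³ = 1.592 × 10^-22 cm³.
ρ = Z·M/(N_A·a³) = 8 × 28.09 / (6.022 × 10²³ × 1.592 × 10^-22) = 2.344 g/cm³.

2.34 g/cm³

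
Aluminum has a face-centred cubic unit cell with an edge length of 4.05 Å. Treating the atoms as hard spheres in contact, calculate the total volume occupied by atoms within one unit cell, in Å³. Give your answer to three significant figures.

In an FCC lattice atoms touch along the face diagonal, so √2·a = 4r, so r = 0.3536a = 1.432 Å.
V_atoms = Z × (4/3)πr³ = 4 × (4/3)π × (1.432)³ = 49.2 Å³.

49.2 Å³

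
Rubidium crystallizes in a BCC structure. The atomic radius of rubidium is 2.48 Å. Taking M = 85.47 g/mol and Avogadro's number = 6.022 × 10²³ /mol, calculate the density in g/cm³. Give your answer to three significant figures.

In a BCC lattice, atoms touch along the body diagonal, so √3·a = 4r, giving a = 5.727 Å = 5.727 × 10^-8 cm.
With Z = 2, ρ = Z·M/(N_A·a³) = 2 × 85.47 / (6.022 × 10²³ × 1.879 × 10^-22) = 1.511 g/cm³.

1.51 g/cm³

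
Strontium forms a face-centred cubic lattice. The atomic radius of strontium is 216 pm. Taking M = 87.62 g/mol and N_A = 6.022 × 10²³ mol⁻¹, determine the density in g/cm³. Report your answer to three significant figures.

In an FCC lattice, atoms touch along the face diagonal, so √2·a = 4r, giving a = 610.9 pm = 6.109 × 10^-8 cm.
With Z = 4, ρ = Z·M/(N_A·a³) = 4 × 87.62 / (6.022 × 10²³ × 2.280 × 10^-22) = 2.552 g/cm³.

2.55 g/cm³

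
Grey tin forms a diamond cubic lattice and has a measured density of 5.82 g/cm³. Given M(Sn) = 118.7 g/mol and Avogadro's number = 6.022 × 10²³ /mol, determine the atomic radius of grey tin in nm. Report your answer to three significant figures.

0.140 nm

For a diamond cubic cell (Z = 8), a³ = Z·M/(N_A·ρ) = 8 × 118.7 / (6.022 × 10²³ × 5.820) = 2.709 × 10^-22 cm³, so a = 6.471 × 10^-8 cm = 0.6471 nm.
Nearest neighbors lie along the body diagonal with √3·a = 8r, so r = 0.2165 × a = 0.140 nm.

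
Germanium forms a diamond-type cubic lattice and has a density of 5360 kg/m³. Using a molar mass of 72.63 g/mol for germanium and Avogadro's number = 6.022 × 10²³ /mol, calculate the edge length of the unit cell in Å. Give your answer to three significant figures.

5.65 Å

With Z = 8 atoms per diamond cubic cell, a³ = Z·M/(N_A·ρ) = 8 × 72.63 / (6.022 × 10²³ × 5.360 g/cm³) = 1.800 × 10^-22 cm³.
a = (1.800 × 10^-22)^(1/3) = 5.646 × 10^-8 cm = 5.65 Å.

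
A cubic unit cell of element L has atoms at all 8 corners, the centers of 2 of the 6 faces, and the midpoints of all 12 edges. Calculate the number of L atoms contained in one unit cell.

Corner atoms are shared by 8 cells (1/8 each), face atoms by 2 (1/2 each), edge atoms by 4 (1/4 each).
Net atoms = 8 × 1/8 + 2 × 1/2 + 12 × 1/4 = 1 + 1 + 3 = 5.

5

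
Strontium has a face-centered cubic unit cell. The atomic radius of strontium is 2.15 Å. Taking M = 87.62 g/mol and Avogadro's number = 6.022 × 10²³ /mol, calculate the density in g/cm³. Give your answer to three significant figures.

2.59 g/cm³

In an FCC lattice, atoms touch along the face diagonal, so √2·a = 4r, giving a = 6.081 Å = 6.081 × 10^-8 cm.
With Z = 4, ρ = Z·M/(N_A·a³) = 4 × 87.62 / (6.022 × 10²³ × 2.249 × 10^-22) = 2.588 g/cm³.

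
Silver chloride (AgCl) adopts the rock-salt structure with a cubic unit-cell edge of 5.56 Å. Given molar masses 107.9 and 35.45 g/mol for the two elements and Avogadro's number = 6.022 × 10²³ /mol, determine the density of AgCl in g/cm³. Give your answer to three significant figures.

The rock-salt structure contains Z = 4 formula units per cell; M(AgCl) = 107.9 + 35.45 = 143.35 g/mol.
a³ = (5.560 × 10^-8 cm)³ = 1.719 × 10^-22 cm³.
ρ = 4 × 143.35 / (6.022 × 10²³ × 1.719 × 10^-22) = 5.540 g/cm³.

5.54 g/cm³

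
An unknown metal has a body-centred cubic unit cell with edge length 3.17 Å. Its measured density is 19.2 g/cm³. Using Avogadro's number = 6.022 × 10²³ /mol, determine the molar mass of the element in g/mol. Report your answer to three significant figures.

184 g/mol

A BCC cell has Z = 2 atoms; a = 3.170 × 10^-8 cm.
M = ρ·N_A·a³/Z = 19.2 × 6.022 × 10²³ × 3.186 × 10^-23 / 2 = 184 g/mol.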